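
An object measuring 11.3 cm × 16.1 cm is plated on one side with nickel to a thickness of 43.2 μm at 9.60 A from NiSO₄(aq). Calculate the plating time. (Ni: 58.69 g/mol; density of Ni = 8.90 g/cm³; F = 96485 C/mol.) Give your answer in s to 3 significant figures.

2400 s

Plated area = 11.3 × 16.1 = 181.9 cm²
Volume = 181.9 × 43.2×10⁻⁴ cm = 0.7858 cm³
m(Ni) = 0.7858 × 8.90 = 6.994 g
n(Ni) = 6.994 / 58.69 = 0.1192 mol; n(e⁻) = 2 × 0.1192 = 0.2384 mol
Q = 0.2384 × 96485 = 23000 C
t = 23000 / 9.60 = 2396 s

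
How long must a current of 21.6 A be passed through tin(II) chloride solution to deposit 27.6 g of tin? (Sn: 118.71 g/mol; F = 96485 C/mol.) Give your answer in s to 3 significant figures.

n(Sn) = 27.6 / 118.71 = 0.2325 mol
Sn²⁺ + 2e⁻ → Sn, so n(e⁻) = 2 × 0.2325 = 0.4650 mol
Q = 0.4650 × 96485 = 44870 C
t = Q / I = 44870 / 21.6 = 2077 s

2080 s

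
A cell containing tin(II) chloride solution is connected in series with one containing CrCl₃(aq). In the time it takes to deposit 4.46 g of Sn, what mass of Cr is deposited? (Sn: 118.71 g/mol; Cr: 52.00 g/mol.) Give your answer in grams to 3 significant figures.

1.30 g

n(Sn) = 4.46 / 118.71 = 0.03757 mol
Sn²⁺ + 2e⁻ → Sn, so n(e⁻) = 2 × 0.03757 = 0.07514 mol
Since the cells are in series, n(e⁻) in the Cr cell is also 0.07514 mol.
Cr³⁺ + 3e⁻ → Cr, so n(Cr) = 0.07514 / 3 = 0.02505 mol
m(Cr) = 0.02505 × 52.00 = 1.30 g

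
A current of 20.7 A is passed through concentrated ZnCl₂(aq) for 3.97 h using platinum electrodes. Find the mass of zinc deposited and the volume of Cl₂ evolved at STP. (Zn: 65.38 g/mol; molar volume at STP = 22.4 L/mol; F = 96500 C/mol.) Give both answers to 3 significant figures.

100 g Zn; 34.3 L Cl₂

Q = 20.7 × 14292 = 2.958×10^5 C; n(e⁻) = 2.958×10^5 / 96500 = 3.065 mol
Cathode: Zn²⁺ + 2e⁻ → Zn → n(Zn) = 3.065/2 = 1.533 mol → 100 g
Anode: 2Cl⁻ → Cl₂ + 2e⁻ → n(Cl₂) = 3.065/2 = 1.533 mol → 34.3 L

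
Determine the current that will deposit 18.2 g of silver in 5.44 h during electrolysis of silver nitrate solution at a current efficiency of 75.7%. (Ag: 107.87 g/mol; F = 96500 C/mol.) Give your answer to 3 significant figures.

1.10 A

n(Ag) = 18.2 / 107.87 = 0.1687 mol
Ag⁺ + e⁻ → Ag, so n(e⁻) = 0.1687 mol
Q = 0.1687 × 96500 / 0.757 = 21510 C
I = Q / t = 21510 / 19584 s = 1.10 A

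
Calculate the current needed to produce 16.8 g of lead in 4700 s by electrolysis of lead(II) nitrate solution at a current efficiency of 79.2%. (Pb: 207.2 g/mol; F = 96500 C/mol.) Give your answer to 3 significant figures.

4.20 A

n(Pb) = 16.8 / 207.2 = 0.08108 mol
Pb²⁺ + 2e⁻ → Pb, so n(e⁻) = 2 × 0.08108 = 0.1622 mol
Q = 0.1622 × 96500 / 0.792 = 19760 C
I = Q / t = 19760 / 4700 s = 4.20 A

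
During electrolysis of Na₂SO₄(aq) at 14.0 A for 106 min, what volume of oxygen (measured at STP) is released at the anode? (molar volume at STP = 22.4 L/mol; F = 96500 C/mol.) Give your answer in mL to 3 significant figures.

Charge passed = 14.0 × 6360 = 89040 C
n(e⁻) = 89040 / 96500 = 0.9227 mol
2H₂O → O₂ + 4H⁺ + 4e⁻, so n(O₂) = 0.9227 / 4 = 0.2307 mol
V = 0.2307 × 22.4 = 5.168 L
= 5170 mL

5170 mL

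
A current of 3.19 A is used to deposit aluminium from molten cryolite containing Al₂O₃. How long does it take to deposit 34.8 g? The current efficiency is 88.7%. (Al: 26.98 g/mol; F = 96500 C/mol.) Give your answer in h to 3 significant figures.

36.7 h

n(Al) = 34.8 / 26.98 = 1.290 mol
Al³⁺ + 3e⁻ → Al, so n(e⁻) = 3 × 1.290 = 3.870 mol
Q = 3.870 × 96500 / 0.887 = 4.210×10^5 C
t = Q / I = 4.210×10^5 / 3.19 = 1.320×10^5 s = 36.7 h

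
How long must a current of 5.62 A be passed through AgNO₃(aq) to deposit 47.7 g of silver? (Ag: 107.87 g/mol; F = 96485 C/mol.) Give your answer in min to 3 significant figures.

127 min

n(Ag) = 47.7 / 107.87 = 0.4422 mol
Ag⁺ + e⁻ → Ag, so n(e⁻) = 0.4422 mol
Q = 0.4422 × 96485 = 42670 C
t = Q / I = 42670 / 5.62 = 7593 s = 127 min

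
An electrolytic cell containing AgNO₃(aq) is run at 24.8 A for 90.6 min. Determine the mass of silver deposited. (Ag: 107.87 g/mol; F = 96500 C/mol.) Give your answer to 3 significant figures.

Q = 24.8 A × 5436 s = 1.348×10^5 C
n(e⁻) = Q/F = 1.348×10^5/96500 = 1.397 mol
Ag⁺ + e⁻ → Ag, so n(Ag) = 1.397 mol
m = 1.397 × 107.87 = 151 g

151 g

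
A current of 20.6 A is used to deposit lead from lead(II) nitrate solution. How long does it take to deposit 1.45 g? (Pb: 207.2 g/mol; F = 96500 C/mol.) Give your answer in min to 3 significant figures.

n(Pb) = 1.45 / 207.2 = 0.006998 mol
Pb²⁺ + 2e⁻ → Pb, so n(e⁻) = 2 × 0.006998 = 0.01400 mol
Q = 0.01400 × 96500 = 1351 C
t = Q / I = 1351 / 20.6 = 65.58 s = 1.09 min

1.09 min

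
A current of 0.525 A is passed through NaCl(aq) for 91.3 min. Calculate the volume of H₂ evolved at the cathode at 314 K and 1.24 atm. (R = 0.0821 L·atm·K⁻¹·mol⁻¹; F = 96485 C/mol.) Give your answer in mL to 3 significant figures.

310 mL

Q = It = 0.525 × 5478 = 2876 C
Moles of electrons = 2876 / 96485 = 0.02981 mol
2H⁺ + 2e⁻ → H₂, so n(H₂) = 0.02981 / 2 = 0.01491 mol
V = nRT/P = 0.01491 × 0.0821 × 314 / 1.24 = 0.3100 L
= 310 mL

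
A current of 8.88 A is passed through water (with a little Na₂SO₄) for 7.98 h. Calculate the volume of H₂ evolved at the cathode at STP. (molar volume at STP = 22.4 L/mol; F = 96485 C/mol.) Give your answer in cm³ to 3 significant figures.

Charge passed = 8.88 × 28728 = 2.551×10^5 C
n(e⁻) = 2.551×10^5 / 96485 = 2.644 mol
2H⁺ + 2e⁻ → H₂, so n(H₂) = 2.644 / 2 = 1.322 mol
V = 1.322 × 22.4 = 29.61 L
= 29600 cm³

29600 cm³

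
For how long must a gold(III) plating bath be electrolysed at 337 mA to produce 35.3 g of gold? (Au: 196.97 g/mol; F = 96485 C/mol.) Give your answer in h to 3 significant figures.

n(Au) = 35.3 / 196.97 = 0.1792 mol
Au³⁺ + 3e⁻ → Au, so n(e⁻) = 3 × 0.1792 = 0.5376 mol
Q = 0.5376 × 96485 = 51870 C
t = Q / I = 51870 / 0.337 = 1.539×10^5 s = 42.8 h

42.8 h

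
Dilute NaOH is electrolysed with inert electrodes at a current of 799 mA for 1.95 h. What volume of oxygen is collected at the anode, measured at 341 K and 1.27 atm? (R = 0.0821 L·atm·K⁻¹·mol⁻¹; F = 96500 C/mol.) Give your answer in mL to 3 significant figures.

Charge passed = 0.799 × 7020 = 5609 C
Moles of electrons = 5609 / 96500 = 0.05812 mol
2H₂O → O₂ + 4H⁺ + 4e⁻, so n(O₂) = 0.05812 / 4 = 0.01453 mol
V = nRT/P = 0.01453 × 0.0821 × 341 / 1.27 = 0.3203 L
= 320 mL

320 mL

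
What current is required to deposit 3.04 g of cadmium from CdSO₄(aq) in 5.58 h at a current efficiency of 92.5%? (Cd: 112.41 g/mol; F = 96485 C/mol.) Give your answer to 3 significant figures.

n(Cd) = 3.04 / 112.41 = 0.02704 mol
Cd²⁺ + 2e⁻ → Cd, so n(e⁻) = 2 × 0.02704 = 0.05408 mol
Q = 0.05408 × 96485 / 0.925 = 5641 C
I = Q / t = 5641 / 20088 s = 0.281 A

0.281 A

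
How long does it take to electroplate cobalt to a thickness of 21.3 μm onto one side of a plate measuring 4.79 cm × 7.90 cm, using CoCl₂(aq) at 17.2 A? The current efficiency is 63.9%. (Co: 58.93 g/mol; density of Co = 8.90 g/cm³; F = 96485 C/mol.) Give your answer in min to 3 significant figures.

Plated area = 4.79 × 7.90 = 37.84 cm²
Volume = 37.84 × 21.3×10⁻⁴ cm = 0.08060 cm³
m(Co) = 0.08060 × 8.90 = 0.7173 g
n(Co) = 0.7173 / 58.93 = 0.01217 mol; n(e⁻) = 2 × 0.01217 = 0.02434 mol
Q = 0.02434 × 96485 / 0.639 = 3675 C
t = 3675 / 17.2 = 213.7 s = 3.56 min

3.56 min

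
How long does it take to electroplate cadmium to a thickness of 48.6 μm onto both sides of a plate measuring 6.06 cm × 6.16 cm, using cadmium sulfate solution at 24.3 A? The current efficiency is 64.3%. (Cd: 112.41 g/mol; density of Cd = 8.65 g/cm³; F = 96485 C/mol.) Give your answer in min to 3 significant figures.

Plated area = 2 × 6.06 × 6.16 = 74.66 cm²
Volume = 74.66 × 48.6×10⁻⁴ cm = 0.3628 cm³
m(Cd) = 0.3628 × 8.65 = 3.138 g
n(Cd) = 3.138 / 112.41 = 0.02792 mol; n(e⁻) = 2 × 0.02792 = 0.05584 mol
Q = 0.05584 × 96485 / 0.643 = 8379 C
t = 8379 / 24.3 = 344.8 s = 5.75 min

5.75 min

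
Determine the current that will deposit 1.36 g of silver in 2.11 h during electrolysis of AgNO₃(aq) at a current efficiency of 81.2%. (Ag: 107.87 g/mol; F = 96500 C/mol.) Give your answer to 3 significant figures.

n(Ag) = 1.36 / 107.87 = 0.01261 mol
Ag⁺ + e⁻ → Ag, so n(e⁻) = 0.01261 mol
Q = 0.01261 × 96500 / 0.812 = 1499 C
I = Q / t = 1499 / 7596 s = 0.197 A

0.197 A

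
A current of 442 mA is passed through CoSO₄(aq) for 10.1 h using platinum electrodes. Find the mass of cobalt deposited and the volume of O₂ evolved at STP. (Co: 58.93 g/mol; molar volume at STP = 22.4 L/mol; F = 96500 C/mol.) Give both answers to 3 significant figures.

4.91 g Co; 0.933 L O₂

Q = 0.442 × 36360 = 16070 C; n(e⁻) = 16070 / 96500 = 0.1665 mol
Cathode: Co²⁺ + 2e⁻ → Co → n(Co) = 0.1665/2 = 0.08325 mol → 4.91 g
Anode: 2H₂O → O₂ + 4H⁺ + 4e⁻ → n(O₂) = 0.1665/4 = 0.04163 mol → 0.933 L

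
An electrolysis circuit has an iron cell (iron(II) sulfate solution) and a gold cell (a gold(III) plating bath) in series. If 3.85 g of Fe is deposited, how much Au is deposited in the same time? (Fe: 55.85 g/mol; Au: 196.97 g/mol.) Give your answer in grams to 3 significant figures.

9.05 g

n(Fe) = 3.85 / 55.85 = 0.06893 mol
Fe²⁺ + 2e⁻ → Fe, so n(e⁻) = 2 × 0.06893 = 0.1379 mol
Same current for the same time ⇒ same n(e⁻) = 0.1379 mol in both cells.
Au³⁺ + 3e⁻ → Au, so n(Au) = 0.1379 / 3 = 0.04597 mol
m(Au) = 0.04597 × 196.97 = 9.05 g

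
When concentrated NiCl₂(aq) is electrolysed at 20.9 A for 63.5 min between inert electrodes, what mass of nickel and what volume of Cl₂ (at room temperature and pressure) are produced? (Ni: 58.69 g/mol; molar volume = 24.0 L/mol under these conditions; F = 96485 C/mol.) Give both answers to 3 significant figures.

24.2 g Ni; 9.90 L Cl₂

Q = 20.9 × 3810 = 79630 C; n(e⁻) = 79630 / 96485 = 0.8253 mol
Cathode: Ni²⁺ + 2e⁻ → Ni → n(Ni) = 0.8253/2 = 0.4127 mol → 24.2 g
Anode: 2Cl⁻ → Cl₂ + 2e⁻ → n(Cl₂) = 0.8253/2 = 0.4127 mol → 9.90 L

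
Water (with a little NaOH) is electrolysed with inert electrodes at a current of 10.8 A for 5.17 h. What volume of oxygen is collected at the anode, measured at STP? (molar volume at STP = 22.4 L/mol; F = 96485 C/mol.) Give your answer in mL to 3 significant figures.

11700 mL

Charge passed = 10.8 × 18612 = 2.010×10^5 C
n(e⁻) = 2.010×10^5 / 96485 = 2.083 mol
2H₂O → O₂ + 4H⁺ + 4e⁻, so n(O₂) = 2.083 / 4 = 0.5208 mol
V = 0.5208 × 22.4 = 11.67 L
= 11700 mL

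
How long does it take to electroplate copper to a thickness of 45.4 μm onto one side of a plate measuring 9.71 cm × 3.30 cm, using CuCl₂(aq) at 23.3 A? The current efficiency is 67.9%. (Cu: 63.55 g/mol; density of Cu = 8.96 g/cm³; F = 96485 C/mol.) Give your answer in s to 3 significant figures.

Plated area = 9.71 × 3.30 = 32.04 cm²
Volume = 32.04 × 45.4×10⁻⁴ cm = 0.1455 cm³
m(Cu) = 0.1455 × 8.96 = 1.304 g
n(Cu) = 1.304 / 63.55 = 0.02052 mol; n(e⁻) = 2 × 0.02052 = 0.04104 mol
Q = 0.04104 × 96485 / 0.679 = 5832 C
t = 5832 / 23.3 = 250.3 s

250 s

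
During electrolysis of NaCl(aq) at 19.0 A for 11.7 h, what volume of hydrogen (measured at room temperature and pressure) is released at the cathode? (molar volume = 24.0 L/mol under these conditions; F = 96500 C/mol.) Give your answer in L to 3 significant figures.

99.5 L

Q = 19.0 A × 42120 s = 8.003×10^5 C
n(e⁻) = Q/F = 8.003×10^5/96500 = 8.293 mol
2H⁺ + 2e⁻ → H₂, so n(H₂) = 8.293 / 2 = 4.147 mol
V = 4.147 × 24.0 = 99.53 L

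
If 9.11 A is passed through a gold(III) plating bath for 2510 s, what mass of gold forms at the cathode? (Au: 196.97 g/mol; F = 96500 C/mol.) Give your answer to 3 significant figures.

15.6 g

Charge passed = 9.11 × 2510 = 22870 C
n(e⁻) = Q/F = 22870/96500 = 0.2370 mol
Au³⁺ + 3e⁻ → Au, so n(Au) = 0.2370 / 3 = 0.07900 mol
m = 0.07900 × 196.97 = 15.6 g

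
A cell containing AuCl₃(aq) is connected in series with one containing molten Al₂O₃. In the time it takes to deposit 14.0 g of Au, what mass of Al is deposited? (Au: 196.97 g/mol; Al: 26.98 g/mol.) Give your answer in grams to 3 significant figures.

n(Au) = 14.0 / 196.97 = 0.07108 mol
Au³⁺ + 3e⁻ → Au, so n(e⁻) = 3 × 0.07108 = 0.2132 mol
Same current for the same time ⇒ same n(e⁻) = 0.2132 mol in both cells.
Al³⁺ + 3e⁻ → Al, so n(Al) = 0.2132 / 3 = 0.07107 mol
m(Al) = 0.07107 × 26.98 = 1.92 g

1.92 g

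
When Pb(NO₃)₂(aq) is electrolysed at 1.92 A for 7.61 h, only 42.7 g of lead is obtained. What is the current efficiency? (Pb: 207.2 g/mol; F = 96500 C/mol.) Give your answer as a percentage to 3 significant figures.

Q = 1.92 × 27396 = 52600 C
n(e⁻) = 52600 / 96500 = 0.5451 mol
Pb²⁺ + 2e⁻ → Pb, so theoretical n(Pb) = 0.2726 mol → 56.48 g
Efficiency = 42.7 / 56.48 = 0.7560 = 75.6%

75.6%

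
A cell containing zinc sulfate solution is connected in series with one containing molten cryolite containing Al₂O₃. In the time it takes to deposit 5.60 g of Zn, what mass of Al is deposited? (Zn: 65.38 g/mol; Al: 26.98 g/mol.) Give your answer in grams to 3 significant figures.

n(Zn) = 5.60 / 65.38 = 0.08565 mol
Zn²⁺ + 2e⁻ → Zn, so n(e⁻) = 2 × 0.08565 = 0.1713 mol
The cells are in series, so the same charge (and hence the same n(e⁻) = 0.1713 mol) passes through both.
Al³⁺ + 3e⁻ → Al, so n(Al) = 0.1713 / 3 = 0.05710 mol
m(Al) = 0.05710 × 26.98 = 1.54 g

1.54 g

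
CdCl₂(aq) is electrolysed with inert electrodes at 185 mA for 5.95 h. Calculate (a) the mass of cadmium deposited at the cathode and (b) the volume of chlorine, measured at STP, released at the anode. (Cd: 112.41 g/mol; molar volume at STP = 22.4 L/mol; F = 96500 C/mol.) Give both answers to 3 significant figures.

Q = 0.185 × 21420 = 3963 C; n(e⁻) = 3963 / 96500 = 0.04107 mol
Cathode: Cd²⁺ + 2e⁻ → Cd → n(Cd) = 0.04107/2 = 0.02054 mol → 2.31 g
Anode: 2Cl⁻ → Cl₂ + 2e⁻ → n(Cl₂) = 0.04107/2 = 0.02054 mol → 0.460 L

2.31 g Cd; 0.460 L Cl₂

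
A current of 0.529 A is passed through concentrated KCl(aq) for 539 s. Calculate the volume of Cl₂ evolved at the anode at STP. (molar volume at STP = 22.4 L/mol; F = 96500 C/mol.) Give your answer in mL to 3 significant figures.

Q = 0.529 A × 539 s = 285.1 C
n(e⁻) = 285.1 / 96500 = 0.002954 mol
2Cl⁻ → Cl₂ + 2e⁻, so n(Cl₂) = 0.002954 / 2 = 0.001477 mol
V = 0.001477 × 22.4 = 0.03308 L
= 33.1 mL

33.1 mL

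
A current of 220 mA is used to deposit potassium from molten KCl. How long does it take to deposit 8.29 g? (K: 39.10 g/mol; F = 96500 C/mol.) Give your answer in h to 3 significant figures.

n(K) = 8.29 / 39.10 = 0.2120 mol
K⁺ + e⁻ → K, so n(e⁻) = 0.2120 mol
Q = 0.2120 × 96500 = 20460 C
t = Q / I = 20460 / 0.220 = 93000 s = 25.8 h

25.8 h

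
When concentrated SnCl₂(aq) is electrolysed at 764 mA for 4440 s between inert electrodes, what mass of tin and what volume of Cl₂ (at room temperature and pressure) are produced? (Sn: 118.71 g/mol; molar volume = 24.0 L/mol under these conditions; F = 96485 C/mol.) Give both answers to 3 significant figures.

2.09 g Sn; 0.422 L Cl₂

Q = 0.764 × 4440 = 3392 C; n(e⁻) = 3392 / 96485 = 0.03516 mol
Cathode: Sn²⁺ + 2e⁻ → Sn → n(Sn) = 0.03516/2 = 0.01758 mol → 2.09 g
Anode: 2Cl⁻ → Cl₂ + 2e⁻ → n(Cl₂) = 0.03516/2 = 0.01758 mol → 0.422 L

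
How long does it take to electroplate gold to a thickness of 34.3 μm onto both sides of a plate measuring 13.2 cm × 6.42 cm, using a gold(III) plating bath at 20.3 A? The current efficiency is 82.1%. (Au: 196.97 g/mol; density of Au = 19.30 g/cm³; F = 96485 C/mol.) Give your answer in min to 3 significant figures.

16.5 min

Plated area = 2 × 13.2 × 6.42 = 169.5 cm²
Volume = 169.5 × 34.3×10⁻⁴ cm = 0.5814 cm³
m(Au) = 0.5814 × 19.30 = 11.22 g
n(Au) = 11.22 / 196.97 = 0.05696 mol; n(e⁻) = 3 × 0.05696 = 0.1709 mol
Q = 0.1709 × 96485 / 0.821 = 20080 C
t = 20080 / 20.3 = 989.2 s = 16.5 min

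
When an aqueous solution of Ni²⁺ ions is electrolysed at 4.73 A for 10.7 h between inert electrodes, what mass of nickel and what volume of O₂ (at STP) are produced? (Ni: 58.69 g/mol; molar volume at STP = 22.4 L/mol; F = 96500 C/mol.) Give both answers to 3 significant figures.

55.4 g Ni; 10.6 L O₂

Q = 4.73 × 38520 = 1.822×10^5 C; n(e⁻) = 1.822×10^5 / 96500 = 1.888 mol
Cathode: Ni²⁺ + 2e⁻ → Ni → n(Ni) = 1.888/2 = 0.9440 mol → 55.4 g
Anode: 2H₂O → O₂ + 4H⁺ + 4e⁻ → n(O₂) = 1.888/4 = 0.4720 mol → 10.6 L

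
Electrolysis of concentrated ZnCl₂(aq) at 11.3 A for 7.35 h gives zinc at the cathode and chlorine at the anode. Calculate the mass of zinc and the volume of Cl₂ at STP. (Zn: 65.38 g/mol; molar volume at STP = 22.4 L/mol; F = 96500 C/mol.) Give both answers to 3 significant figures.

101 g Zn; 34.7 L Cl₂

Q = 11.3 × 26460 = 2.990×10^5 C; n(e⁻) = 2.990×10^5 / 96500 = 3.098 mol
Cathode: Zn²⁺ + 2e⁻ → Zn → n(Zn) = 3.098/2 = 1.549 mol → 101 g
Anode: 2Cl⁻ → Cl₂ + 2e⁻ → n(Cl₂) = 3.098/2 = 1.549 mol → 34.7 L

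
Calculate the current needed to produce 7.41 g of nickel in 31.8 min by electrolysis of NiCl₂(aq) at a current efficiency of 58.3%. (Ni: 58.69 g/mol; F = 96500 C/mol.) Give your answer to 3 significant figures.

n(Ni) = 7.41 / 58.69 = 0.1263 mol
Ni²⁺ + 2e⁻ → Ni, so n(e⁻) = 2 × 0.1263 = 0.2526 mol
Q = 0.2526 × 96500 / 0.583 = 41810 C
I = Q / t = 41810 / 1908 s = 21.9 A

21.9 A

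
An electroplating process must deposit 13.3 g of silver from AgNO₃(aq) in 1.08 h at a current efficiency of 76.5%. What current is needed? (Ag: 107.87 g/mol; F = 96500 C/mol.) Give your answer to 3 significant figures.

4.00 A

n(Ag) = 13.3 / 107.87 = 0.1233 mol
Ag⁺ + e⁻ → Ag, so n(e⁻) = 0.1233 mol
Q = 0.1233 × 96500 / 0.765 = 15550 C
I = Q / t = 15550 / 3888 s = 4.00 A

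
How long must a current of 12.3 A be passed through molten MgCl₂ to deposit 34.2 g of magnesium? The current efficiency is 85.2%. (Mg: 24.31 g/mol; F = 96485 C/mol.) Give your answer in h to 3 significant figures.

n(Mg) = 34.2 / 24.31 = 1.407 mol
Mg²⁺ + 2e⁻ → Mg, so n(e⁻) = 2 × 1.407 = 2.814 mol
Q = 2.814 × 96485 / 0.852 = 3.187×10^5 C
t = Q / I = 3.187×10^5 / 12.3 = 25910 s = 7.20 h

7.20 h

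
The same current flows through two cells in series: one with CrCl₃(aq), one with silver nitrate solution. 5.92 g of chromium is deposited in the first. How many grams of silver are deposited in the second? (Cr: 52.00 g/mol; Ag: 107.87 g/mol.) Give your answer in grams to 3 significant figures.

36.8 g

n(Cr) = 5.92 / 52.00 = 0.1138 mol
Cr³⁺ + 3e⁻ → Cr, so n(e⁻) = 3 × 0.1138 = 0.3414 mol
The cells are in series, so the same charge (and hence the same n(e⁻) = 0.3414 mol) passes through both.
Ag⁺ + e⁻ → Ag, so n(Ag) = 0.3414 mol
m(Ag) = 0.3414 × 107.87 = 36.8 g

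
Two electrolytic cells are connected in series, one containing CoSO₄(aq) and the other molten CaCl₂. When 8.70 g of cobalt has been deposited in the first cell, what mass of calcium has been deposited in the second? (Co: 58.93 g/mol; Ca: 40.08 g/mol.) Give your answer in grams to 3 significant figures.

5.92 g

n(Co) = 8.70 / 58.93 = 0.1476 mol
Co²⁺ + 2e⁻ → Co, so n(e⁻) = 2 × 0.1476 = 0.2952 mol
The cells are in series, so the same charge (and hence the same n(e⁻) = 0.2952 mol) passes through both.
Ca²⁺ + 2e⁻ → Ca, so n(Ca) = 0.2952 / 2 = 0.1476 mol
m(Ca) = 0.1476 × 40.08 = 5.92 g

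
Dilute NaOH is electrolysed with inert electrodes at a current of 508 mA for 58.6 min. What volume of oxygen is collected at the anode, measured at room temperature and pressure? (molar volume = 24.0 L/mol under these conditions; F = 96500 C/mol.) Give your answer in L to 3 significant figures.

0.111 L

Q = 0.508 A × 3516 s = 1786 C
n(e⁻) = Q/F = 1786/96500 = 0.01851 mol
2H₂O → O₂ + 4H⁺ + 4e⁻, so n(O₂) = 0.01851 / 4 = 0.004628 mol
V = 0.004628 × 24.0 = 0.1111 L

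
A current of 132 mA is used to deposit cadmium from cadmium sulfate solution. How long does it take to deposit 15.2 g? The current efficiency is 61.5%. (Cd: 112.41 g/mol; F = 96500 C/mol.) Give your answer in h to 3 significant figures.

89.3 h

n(Cd) = 15.2 / 112.41 = 0.1352 mol
Cd²⁺ + 2e⁻ → Cd, so n(e⁻) = 2 × 0.1352 = 0.2704 mol
Q = 0.2704 × 96500 / 0.615 = 42430 C
t = Q / I = 42430 / 0.132 = 3.214×10^5 s = 89.3 h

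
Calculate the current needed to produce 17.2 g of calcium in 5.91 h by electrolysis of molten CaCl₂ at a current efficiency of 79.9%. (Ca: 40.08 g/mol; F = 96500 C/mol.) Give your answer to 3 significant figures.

4.87 A

n(Ca) = 17.2 / 40.08 = 0.4291 mol
Ca²⁺ + 2e⁻ → Ca, so n(e⁻) = 2 × 0.4291 = 0.8582 mol
Q = 0.8582 × 96500 / 0.799 = 1.036×10^5 C
I = Q / t = 1.036×10^5 / 21276 s = 4.87 A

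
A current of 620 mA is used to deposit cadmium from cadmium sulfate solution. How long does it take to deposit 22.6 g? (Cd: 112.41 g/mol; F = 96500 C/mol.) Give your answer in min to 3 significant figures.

1040 min

n(Cd) = 22.6 / 112.41 = 0.2010 mol
Cd²⁺ + 2e⁻ → Cd, so n(e⁻) = 2 × 0.2010 = 0.4020 mol
Q = 0.4020 × 96500 = 38790 C
t = Q / I = 38790 / 0.620 = 62560 s = 1040 min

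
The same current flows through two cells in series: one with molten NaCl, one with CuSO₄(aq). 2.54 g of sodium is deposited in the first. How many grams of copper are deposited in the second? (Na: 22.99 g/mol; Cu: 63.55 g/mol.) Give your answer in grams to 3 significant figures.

n(Na) = 2.54 / 22.99 = 0.1105 mol
Na⁺ + e⁻ → Na, so n(e⁻) = 0.1105 mol
Since the cells are in series, n(e⁻) in the Cu cell is also 0.1105 mol.
Cu²⁺ + 2e⁻ → Cu, so n(Cu) = 0.1105 / 2 = 0.05525 mol
m(Cu) = 0.05525 × 63.55 = 3.51 g

3.51 g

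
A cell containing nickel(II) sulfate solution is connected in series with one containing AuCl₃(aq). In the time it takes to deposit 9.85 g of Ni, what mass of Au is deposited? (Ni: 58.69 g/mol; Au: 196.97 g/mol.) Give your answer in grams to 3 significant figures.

22.0 g

n(Ni) = 9.85 / 58.69 = 0.1678 mol
Ni²⁺ + 2e⁻ → Ni, so n(e⁻) = 2 × 0.1678 = 0.3356 mol
In series, the same 0.3356 mol of electrons flows through the second cell.
Au³⁺ + 3e⁻ → Au, so n(Au) = 0.3356 / 3 = 0.1119 mol
m(Au) = 0.1119 × 196.97 = 22.0 g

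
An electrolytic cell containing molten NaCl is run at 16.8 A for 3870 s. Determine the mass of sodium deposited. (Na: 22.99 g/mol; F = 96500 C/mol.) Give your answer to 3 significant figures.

Q = 16.8 A × 3870 s = 65020 C
n(e⁻) = 65020 / 96500 = 0.6738 mol
Na⁺ + e⁻ → Na, so n(Na) = 0.6738 mol
m = 0.6738 × 22.99 = 15.5 g

15.5 g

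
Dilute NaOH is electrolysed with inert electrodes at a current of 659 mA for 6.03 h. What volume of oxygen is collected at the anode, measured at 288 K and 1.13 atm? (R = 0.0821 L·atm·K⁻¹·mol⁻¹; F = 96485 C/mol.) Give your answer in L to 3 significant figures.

0.776 L

Charge passed = 0.659 × 21708 = 14310 C
Moles of electrons = 14310 / 96485 = 0.1483 mol
2H₂O → O₂ + 4H⁺ + 4e⁻, so n(O₂) = 0.1483 / 4 = 0.03708 mol
V = nRT/P = 0.03708 × 0.0821 × 288 / 1.13 = 0.7759 L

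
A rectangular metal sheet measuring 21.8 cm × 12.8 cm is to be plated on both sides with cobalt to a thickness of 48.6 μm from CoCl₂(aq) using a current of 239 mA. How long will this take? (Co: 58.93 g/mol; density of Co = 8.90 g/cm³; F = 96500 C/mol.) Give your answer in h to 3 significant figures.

91.9 h

Plated area = 2 × 21.8 × 12.8 = 558.1 cm²
Volume = 558.1 × 48.6×10⁻⁴ cm = 2.712 cm³
m(Co) = 2.712 × 8.90 = 24.14 g
n(Co) = 24.14 / 58.93 = 0.4096 mol; n(e⁻) = 2 × 0.4096 = 0.8192 mol
Q = 0.8192 × 96500 = 79050 C
t = 79050 / 0.239 = 3.308×10^5 s = 91.9 h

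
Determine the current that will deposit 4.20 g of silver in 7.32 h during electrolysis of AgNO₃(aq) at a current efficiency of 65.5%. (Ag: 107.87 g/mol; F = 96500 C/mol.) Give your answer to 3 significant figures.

n(Ag) = 4.20 / 107.87 = 0.03894 mol
Ag⁺ + e⁻ → Ag, so n(e⁻) = 0.03894 mol
Q = 0.03894 × 96500 / 0.655 = 5737 C
I = Q / t = 5737 / 26352 s = 0.218 A

0.218 A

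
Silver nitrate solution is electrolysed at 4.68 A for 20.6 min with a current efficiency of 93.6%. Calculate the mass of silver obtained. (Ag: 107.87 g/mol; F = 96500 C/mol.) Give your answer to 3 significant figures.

6.05 g

Q = 4.68 × 1236 = 5784 C
n(e⁻) = 5784 / 96500 = 0.05994 mol
Ag⁺ + e⁻ → Ag, so theoretical m(Ag) = 0.05994 × 107.87 = 6.466 g
Actual mass = 93.6% × 6.466 = 6.05 g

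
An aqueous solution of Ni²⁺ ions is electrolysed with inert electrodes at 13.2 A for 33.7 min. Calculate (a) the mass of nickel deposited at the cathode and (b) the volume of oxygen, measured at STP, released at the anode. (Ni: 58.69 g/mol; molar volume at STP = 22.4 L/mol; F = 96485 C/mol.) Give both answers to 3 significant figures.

8.12 g Ni; 1.55 L O₂

Q = 13.2 × 2022 = 26690 C; n(e⁻) = 26690 / 96485 = 0.2766 mol
Cathode: Ni²⁺ + 2e⁻ → Ni → n(Ni) = 0.2766/2 = 0.1383 mol → 8.12 g
Anode: 2H₂O → O₂ + 4H⁺ + 4e⁻ → n(O₂) = 0.2766/4 = 0.06915 mol → 1.55 L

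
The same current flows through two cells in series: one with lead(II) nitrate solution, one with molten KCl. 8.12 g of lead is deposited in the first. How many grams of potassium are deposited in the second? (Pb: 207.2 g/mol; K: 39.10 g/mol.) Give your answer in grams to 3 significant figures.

3.06 g

n(Pb) = 8.12 / 207.2 = 0.03919 mol
Pb²⁺ + 2e⁻ → Pb, so n(e⁻) = 2 × 0.03919 = 0.07838 mol
In series, the same 0.07838 mol of electrons flows through the second cell.
K⁺ + e⁻ → K, so n(K) = 0.07838 mol
m(K) = 0.07838 × 39.10 = 3.06 g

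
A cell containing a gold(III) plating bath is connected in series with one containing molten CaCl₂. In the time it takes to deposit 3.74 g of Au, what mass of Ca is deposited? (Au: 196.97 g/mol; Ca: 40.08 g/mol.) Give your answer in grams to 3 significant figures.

1.14 g

n(Au) = 3.74 / 196.97 = 0.01899 mol
Au³⁺ + 3e⁻ → Au, so n(e⁻) = 3 × 0.01899 = 0.05697 mol
Same current for the same time ⇒ same n(e⁻) = 0.05697 mol in both cells.
Ca²⁺ + 2e⁻ → Ca, so n(Ca) = 0.05697 / 2 = 0.02849 mol
m(Ca) = 0.02849 × 40.08 = 1.14 g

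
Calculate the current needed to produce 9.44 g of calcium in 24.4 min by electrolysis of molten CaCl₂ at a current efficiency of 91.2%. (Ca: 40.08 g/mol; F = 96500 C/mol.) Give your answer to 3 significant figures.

34.0 A

n(Ca) = 9.44 / 40.08 = 0.2355 mol
Ca²⁺ + 2e⁻ → Ca, so n(e⁻) = 2 × 0.2355 = 0.4710 mol
Q = 0.4710 × 96500 / 0.912 = 49840 C
I = Q / t = 49840 / 1464 s = 34.0 A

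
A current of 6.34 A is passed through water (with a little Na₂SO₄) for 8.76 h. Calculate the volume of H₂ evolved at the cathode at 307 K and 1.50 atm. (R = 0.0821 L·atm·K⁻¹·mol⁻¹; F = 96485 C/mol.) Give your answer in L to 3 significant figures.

Charge passed = 6.34 × 31536 = 1.999×10^5 C
n(e⁻) = Q/F = 1.999×10^5/96485 = 2.072 mol
2H⁺ + 2e⁻ → H₂, so n(H₂) = 2.072 / 2 = 1.036 mol
V = nRT/P = 1.036 × 0.0821 × 307 / 1.50 = 17.41 L

17.4 L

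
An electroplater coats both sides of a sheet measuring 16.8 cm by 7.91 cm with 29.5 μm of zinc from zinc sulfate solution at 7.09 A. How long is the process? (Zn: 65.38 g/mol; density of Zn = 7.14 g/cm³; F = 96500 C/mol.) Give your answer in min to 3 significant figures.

38.8 min

Plated area = 2 × 16.8 × 7.91 = 265.8 cm²
Volume = 265.8 × 29.5×10⁻⁴ cm = 0.7841 cm³
m(Zn) = 0.7841 × 7.14 = 5.598 g
n(Zn) = 5.598 / 65.38 = 0.08562 mol; n(e⁻) = 2 × 0.08562 = 0.1712 mol
Q = 0.1712 × 96500 = 16520 C
t = 16520 / 7.09 = 2330 s = 38.8 min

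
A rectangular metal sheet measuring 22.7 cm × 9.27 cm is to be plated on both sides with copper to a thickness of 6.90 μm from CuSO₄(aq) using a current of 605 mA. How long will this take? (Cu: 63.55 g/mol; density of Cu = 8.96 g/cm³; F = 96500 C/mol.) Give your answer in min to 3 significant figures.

Plated area = 2 × 22.7 × 9.27 = 420.9 cm²
Volume = 420.9 × 6.90×10⁻⁴ cm = 0.2904 cm³
m(Cu) = 0.2904 × 8.96 = 2.602 g
n(Cu) = 2.602 / 63.55 = 0.04094 mol; n(e⁻) = 2 × 0.04094 = 0.08188 mol
Q = 0.08188 × 96500 = 7901 C
t = 7901 / 0.605 = 13060 s = 218 min

218 min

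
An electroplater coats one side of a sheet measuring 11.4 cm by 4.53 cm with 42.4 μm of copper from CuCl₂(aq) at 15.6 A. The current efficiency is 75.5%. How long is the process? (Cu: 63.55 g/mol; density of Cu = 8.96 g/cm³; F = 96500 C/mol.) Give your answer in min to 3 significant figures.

8.43 min

Plated area = 11.4 × 4.53 = 51.64 cm²
Volume = 51.64 × 42.4×10⁻⁴ cm = 0.2190 cm³
m(Cu) = 0.2190 × 8.96 = 1.962 g
n(Cu) = 1.962 / 63.55 = 0.03087 mol; n(e⁻) = 2 × 0.03087 = 0.06174 mol
Q = 0.06174 × 96500 / 0.755 = 7891 C
t = 7891 / 15.6 = 505.8 s = 8.43 min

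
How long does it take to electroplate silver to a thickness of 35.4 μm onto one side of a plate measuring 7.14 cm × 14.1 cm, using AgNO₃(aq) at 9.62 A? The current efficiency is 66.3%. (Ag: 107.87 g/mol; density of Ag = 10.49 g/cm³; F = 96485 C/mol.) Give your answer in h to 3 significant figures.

0.146 h

Plated area = 7.14 × 14.1 = 100.7 cm²
Volume = 100.7 × 35.4×10⁻⁴ cm = 0.3565 cm³
m(Ag) = 0.3565 × 10.49 = 3.740 g
n(Ag) = 3.740 / 107.87 = 0.03467 mol; n(e⁻) = 0.03467 mol
Q = 0.03467 × 96485 / 0.663 = 5045 C
t = 5045 / 9.62 = 524.4 s = 0.146 h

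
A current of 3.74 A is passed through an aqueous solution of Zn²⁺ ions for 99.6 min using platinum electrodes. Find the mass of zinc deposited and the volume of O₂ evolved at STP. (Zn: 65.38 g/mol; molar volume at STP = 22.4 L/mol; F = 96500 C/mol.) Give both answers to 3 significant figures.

Q = 3.74 × 5976 = 22350 C; n(e⁻) = 22350 / 96500 = 0.2316 mol
Cathode: Zn²⁺ + 2e⁻ → Zn → n(Zn) = 0.2316/2 = 0.1158 mol → 7.57 g
Anode: 2H₂O → O₂ + 4H⁺ + 4e⁻ → n(O₂) = 0.2316/4 = 0.05790 mol → 1.30 L

7.57 g Zn; 1.30 L O₂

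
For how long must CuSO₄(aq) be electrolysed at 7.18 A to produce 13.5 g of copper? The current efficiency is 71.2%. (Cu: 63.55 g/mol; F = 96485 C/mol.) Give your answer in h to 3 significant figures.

n(Cu) = 13.5 / 63.55 = 0.2124 mol
Cu²⁺ + 2e⁻ → Cu, so n(e⁻) = 2 × 0.2124 = 0.4248 mol
Q = 0.4248 × 96485 / 0.712 = 57570 C
t = Q / I = 57570 / 7.18 = 8018 s = 2.23 h

2.23 h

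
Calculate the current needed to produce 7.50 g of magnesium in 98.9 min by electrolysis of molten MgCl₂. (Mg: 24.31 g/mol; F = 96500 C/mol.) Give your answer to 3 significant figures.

10.0 A

n(Mg) = 7.50 / 24.31 = 0.3085 mol
Mg²⁺ + 2e⁻ → Mg, so n(e⁻) = 2 × 0.3085 = 0.6170 mol
Q = 0.6170 × 96500 = 59540 C
I = Q / t = 59540 / 5934 s = 10.0 A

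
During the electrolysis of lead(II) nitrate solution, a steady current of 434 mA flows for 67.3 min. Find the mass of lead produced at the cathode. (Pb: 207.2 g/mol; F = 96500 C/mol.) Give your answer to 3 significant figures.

Charge passed = 0.434 × 4038 = 1752 C
n(e⁻) = 1752 / 96500 = 0.01816 mol
Pb²⁺ + 2e⁻ → Pb, so n(Pb) = 0.01816 / 2 = 0.009080 mol
m = 0.009080 × 207.2 = 1.88 g

1.88 g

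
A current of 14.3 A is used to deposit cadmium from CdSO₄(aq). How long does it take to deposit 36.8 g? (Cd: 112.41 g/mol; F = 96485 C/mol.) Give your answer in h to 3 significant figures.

n(Cd) = 36.8 / 112.41 = 0.3274 mol
Cd²⁺ + 2e⁻ → Cd, so n(e⁻) = 2 × 0.3274 = 0.6548 mol
Q = 0.6548 × 96485 = 63180 C
t = Q / I = 63180 / 14.3 = 4418 s = 1.23 h

1.23 h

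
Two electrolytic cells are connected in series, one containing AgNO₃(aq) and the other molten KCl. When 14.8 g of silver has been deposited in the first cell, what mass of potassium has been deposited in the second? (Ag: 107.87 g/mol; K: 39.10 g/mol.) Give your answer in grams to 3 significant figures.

5.36 g

n(Ag) = 14.8 / 107.87 = 0.1372 mol
Ag⁺ + e⁻ → Ag, so n(e⁻) = 0.1372 mol
Since the cells are in series, n(e⁻) in the K cell is also 0.1372 mol.
K⁺ + e⁻ → K, so n(K) = 0.1372 mol
m(K) = 0.1372 × 39.10 = 5.36 g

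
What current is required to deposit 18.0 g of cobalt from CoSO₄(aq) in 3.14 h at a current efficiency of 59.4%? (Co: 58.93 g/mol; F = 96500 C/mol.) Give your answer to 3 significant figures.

n(Co) = 18.0 / 58.93 = 0.3054 mol
Co²⁺ + 2e⁻ → Co, so n(e⁻) = 2 × 0.3054 = 0.6108 mol
Q = 0.6108 × 96500 / 0.594 = 99230 C
I = Q / t = 99230 / 11304 s = 8.78 A

8.78 A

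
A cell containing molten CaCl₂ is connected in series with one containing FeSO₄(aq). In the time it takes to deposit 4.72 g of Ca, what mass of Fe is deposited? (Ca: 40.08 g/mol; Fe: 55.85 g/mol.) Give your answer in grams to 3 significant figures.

n(Ca) = 4.72 / 40.08 = 0.1178 mol
Ca²⁺ + 2e⁻ → Ca, so n(e⁻) = 2 × 0.1178 = 0.2356 mol
Same current for the same time ⇒ same n(e⁻) = 0.2356 mol in both cells.
Fe²⁺ + 2e⁻ → Fe, so n(Fe) = 0.2356 / 2 = 0.1178 mol
m(Fe) = 0.1178 × 55.85 = 6.58 g

6.58 g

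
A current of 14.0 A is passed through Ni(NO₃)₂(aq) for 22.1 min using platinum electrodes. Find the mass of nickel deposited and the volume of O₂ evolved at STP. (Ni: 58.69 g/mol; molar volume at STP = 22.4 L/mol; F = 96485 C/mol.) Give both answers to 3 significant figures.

5.65 g Ni; 1.08 L O₂

Q = 14.0 × 1326 = 18560 C; n(e⁻) = 18560 / 96485 = 0.1924 mol
Cathode: Ni²⁺ + 2e⁻ → Ni → n(Ni) = 0.1924/2 = 0.09620 mol → 5.65 g
Anode: 2H₂O → O₂ + 4H⁺ + 4e⁻ → n(O₂) = 0.1924/4 = 0.04810 mol → 1.08 L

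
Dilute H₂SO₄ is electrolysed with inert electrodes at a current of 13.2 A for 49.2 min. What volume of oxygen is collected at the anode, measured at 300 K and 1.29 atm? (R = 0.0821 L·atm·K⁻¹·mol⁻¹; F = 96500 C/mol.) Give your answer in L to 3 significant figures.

1.93 L

Charge passed = 13.2 × 2952 = 38970 C
Moles of electrons = 38970 / 96500 = 0.4038 mol
2H₂O → O₂ + 4H⁺ + 4e⁻, so n(O₂) = 0.4038 / 4 = 0.1010 mol
V = nRT/P = 0.1010 × 0.0821 × 300 / 1.29 = 1.928 L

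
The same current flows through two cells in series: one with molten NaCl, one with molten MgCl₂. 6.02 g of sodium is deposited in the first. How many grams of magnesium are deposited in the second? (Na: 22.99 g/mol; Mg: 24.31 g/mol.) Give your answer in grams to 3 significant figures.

n(Na) = 6.02 / 22.99 = 0.2619 mol
Na⁺ + e⁻ → Na, so n(e⁻) = 0.2619 mol
Same current for the same time ⇒ same n(e⁻) = 0.2619 mol in both cells.
Mg²⁺ + 2e⁻ → Mg, so n(Mg) = 0.2619 / 2 = 0.1310 mol
m(Mg) = 0.1310 × 24.31 = 3.18 g

3.18 g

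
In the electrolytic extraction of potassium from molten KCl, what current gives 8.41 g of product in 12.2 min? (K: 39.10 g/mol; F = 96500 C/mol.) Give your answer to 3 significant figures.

28.4 A

n(K) = 8.41 / 39.10 = 0.2151 mol
K⁺ + e⁻ → K, so n(e⁻) = 0.2151 mol
Q = 0.2151 × 96500 = 20760 C
I = Q / t = 20760 / 732 s = 28.4 A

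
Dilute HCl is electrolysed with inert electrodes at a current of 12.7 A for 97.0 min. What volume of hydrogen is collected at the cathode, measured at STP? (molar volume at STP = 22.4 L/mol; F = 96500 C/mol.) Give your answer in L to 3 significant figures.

Q = It = 12.7 × 5820 = 73910 C
n(e⁻) = 73910 / 96500 = 0.7659 mol
2H⁺ + 2e⁻ → H₂, so n(H₂) = 0.7659 / 2 = 0.3830 mol
V = 0.3830 × 22.4 = 8.579 L

8.58 L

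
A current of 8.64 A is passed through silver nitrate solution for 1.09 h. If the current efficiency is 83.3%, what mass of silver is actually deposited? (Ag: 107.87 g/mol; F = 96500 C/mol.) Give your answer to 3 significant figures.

31.6 g

Q = 8.64 × 3924 = 33900 C
n(e⁻) = 33900 / 96500 = 0.3513 mol
Ag⁺ + e⁻ → Ag, so theoretical m(Ag) = 0.3513 × 107.87 = 37.89 g
Actual mass = 83.3% × 37.89 = 31.6 g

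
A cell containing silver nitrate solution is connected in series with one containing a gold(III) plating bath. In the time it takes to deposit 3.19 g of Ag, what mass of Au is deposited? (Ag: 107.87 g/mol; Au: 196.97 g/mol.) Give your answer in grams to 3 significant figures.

1.94 g

n(Ag) = 3.19 / 107.87 = 0.02957 mol
Ag⁺ + e⁻ → Ag, so n(e⁻) = 0.02957 mol
In series, the same 0.02957 mol of electrons flows through the second cell.
Au³⁺ + 3e⁻ → Au, so n(Au) = 0.02957 / 3 = 0.009857 mol
m(Au) = 0.009857 × 196.97 = 1.94 g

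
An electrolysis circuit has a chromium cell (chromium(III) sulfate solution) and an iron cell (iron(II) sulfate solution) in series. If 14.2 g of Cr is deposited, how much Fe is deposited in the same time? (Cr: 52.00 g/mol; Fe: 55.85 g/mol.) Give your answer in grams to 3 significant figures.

22.9 g

n(Cr) = 14.2 / 52.00 = 0.2731 mol
Cr³⁺ + 3e⁻ → Cr, so n(e⁻) = 3 × 0.2731 = 0.8193 mol
In series, the same 0.8193 mol of electrons flows through the second cell.
Fe²⁺ + 2e⁻ → Fe, so n(Fe) = 0.8193 / 2 = 0.4097 mol
m(Fe) = 0.4097 × 55.85 = 22.9 g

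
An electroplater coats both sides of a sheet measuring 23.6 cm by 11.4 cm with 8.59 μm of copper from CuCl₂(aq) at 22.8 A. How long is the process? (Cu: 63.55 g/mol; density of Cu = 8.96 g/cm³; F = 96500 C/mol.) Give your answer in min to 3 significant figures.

9.19 min

Plated area = 2 × 23.6 × 11.4 = 538.1 cm²
Volume = 538.1 × 8.59×10⁻⁴ cm = 0.4622 cm³
m(Cu) = 0.4622 × 8.96 = 4.141 g
n(Cu) = 4.141 / 63.55 = 0.06516 mol; n(e⁻) = 2 × 0.06516 = 0.1303 mol
Q = 0.1303 × 96500 = 12570 C
t = 12570 / 22.8 = 551.3 s = 9.19 min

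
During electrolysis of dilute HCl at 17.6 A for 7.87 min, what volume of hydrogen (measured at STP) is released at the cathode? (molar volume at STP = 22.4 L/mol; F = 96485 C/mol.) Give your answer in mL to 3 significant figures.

965 mL

Q = It = 17.6 × 472.2 = 8311 C
n(e⁻) = Q/F = 8311/96485 = 0.08614 mol
2H⁺ + 2e⁻ → H₂, so n(H₂) = 0.08614 / 2 = 0.04307 mol
V = 0.04307 × 22.4 = 0.9648 L
= 965 mL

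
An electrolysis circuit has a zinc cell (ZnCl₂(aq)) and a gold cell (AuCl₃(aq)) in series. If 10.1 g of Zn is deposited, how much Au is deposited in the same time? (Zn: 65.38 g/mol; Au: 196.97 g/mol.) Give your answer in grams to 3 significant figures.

n(Zn) = 10.1 / 65.38 = 0.1545 mol
Zn²⁺ + 2e⁻ → Zn, so n(e⁻) = 2 × 0.1545 = 0.3090 mol
In series, the same 0.3090 mol of electrons flows through the second cell.
Au³⁺ + 3e⁻ → Au, so n(Au) = 0.3090 / 3 = 0.1030 mol
m(Au) = 0.1030 × 196.97 = 20.3 g

20.3 g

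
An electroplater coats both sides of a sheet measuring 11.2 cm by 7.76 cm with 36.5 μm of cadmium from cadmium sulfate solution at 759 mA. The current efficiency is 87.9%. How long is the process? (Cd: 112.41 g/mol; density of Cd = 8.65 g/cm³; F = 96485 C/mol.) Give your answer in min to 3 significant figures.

235 min

Plated area = 2 × 11.2 × 7.76 = 173.8 cm²
Volume = 173.8 × 36.5×10⁻⁴ cm = 0.6344 cm³
m(Cd) = 0.6344 × 8.65 = 5.488 g
n(Cd) = 5.488 / 112.41 = 0.04882 mol; n(e⁻) = 2 × 0.04882 = 0.09764 mol
Q = 0.09764 × 96485 / 0.879 = 10720 C
t = 10720 / 0.759 = 14120 s = 235 min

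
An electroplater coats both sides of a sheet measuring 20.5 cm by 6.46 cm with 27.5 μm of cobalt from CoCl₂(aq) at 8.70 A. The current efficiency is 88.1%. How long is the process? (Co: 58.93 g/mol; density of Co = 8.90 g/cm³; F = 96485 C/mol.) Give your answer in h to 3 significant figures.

0.769 h

Plated area = 2 × 20.5 × 6.46 = 264.9 cm²
Volume = 264.9 × 27.5×10⁻⁴ cm = 0.7285 cm³
m(Co) = 0.7285 × 8.90 = 6.484 g
n(Co) = 6.484 / 58.93 = 0.1100 mol; n(e⁻) = 2 × 0.1100 = 0.2200 mol
Q = 0.2200 × 96485 / 0.881 = 24090 C
t = 24090 / 8.70 = 2769 s = 0.769 h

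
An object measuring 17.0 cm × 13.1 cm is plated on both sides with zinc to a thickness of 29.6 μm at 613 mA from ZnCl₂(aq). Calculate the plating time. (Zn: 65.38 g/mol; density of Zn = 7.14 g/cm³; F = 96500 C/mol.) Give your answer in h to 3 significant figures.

Plated area = 2 × 17.0 × 13.1 = 445.4 cm²
Volume = 445.4 × 29.6×10⁻⁴ cm = 1.318 cm³
m(Zn) = 1.318 × 7.14 = 9.411 g
n(Zn) = 9.411 / 65.38 = 0.1439 mol; n(e⁻) = 2 × 0.1439 = 0.2878 mol
Q = 0.2878 × 96500 = 27770 C
t = 27770 / 0.613 = 45300 s = 12.6 h

12.6 h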